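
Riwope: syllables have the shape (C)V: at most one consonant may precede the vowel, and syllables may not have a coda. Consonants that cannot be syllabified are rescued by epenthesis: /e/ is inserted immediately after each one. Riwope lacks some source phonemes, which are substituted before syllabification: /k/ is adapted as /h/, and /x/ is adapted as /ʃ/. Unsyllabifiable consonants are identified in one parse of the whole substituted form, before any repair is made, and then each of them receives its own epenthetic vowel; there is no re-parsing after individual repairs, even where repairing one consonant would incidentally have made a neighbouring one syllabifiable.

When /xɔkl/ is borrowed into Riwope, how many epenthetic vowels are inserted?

After substitution the input is /ʃɔhl/.
The unsyllabifiable consonants are /h/, /l/; each receives one epenthetic vowel.

2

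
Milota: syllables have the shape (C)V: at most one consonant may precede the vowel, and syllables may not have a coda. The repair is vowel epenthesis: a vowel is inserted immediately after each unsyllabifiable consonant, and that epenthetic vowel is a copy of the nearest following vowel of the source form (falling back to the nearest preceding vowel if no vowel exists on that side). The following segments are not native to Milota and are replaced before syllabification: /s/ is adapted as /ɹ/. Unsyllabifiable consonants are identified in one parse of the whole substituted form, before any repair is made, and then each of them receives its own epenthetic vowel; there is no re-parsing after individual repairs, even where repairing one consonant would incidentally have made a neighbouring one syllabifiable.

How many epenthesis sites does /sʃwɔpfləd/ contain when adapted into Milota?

After substitution the input is /ɹʃwɔpfləd/.
The unsyllabifiable consonants are /ɹ/, /ʃ/, /p/, /f/, /d/; each receives one epenthetic vowel.

5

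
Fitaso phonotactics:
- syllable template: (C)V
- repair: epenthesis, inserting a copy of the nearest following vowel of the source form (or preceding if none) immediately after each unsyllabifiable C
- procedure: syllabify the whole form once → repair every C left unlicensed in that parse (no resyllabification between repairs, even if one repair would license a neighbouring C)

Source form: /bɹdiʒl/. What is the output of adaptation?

biɹidiʒili

The consonants /b/, /ɹ/, /ʒ/, /l/ cannot be parsed into a legal (C)V syllable (no codas are permitted; onsets are limited to one consonant).
Each unlicensed consonant becomes the onset of a new syllable: /b/ → /bi/, /ɹ/ → /ɹi/, /ʒ/ → /ʒi/, /l/ → /li/.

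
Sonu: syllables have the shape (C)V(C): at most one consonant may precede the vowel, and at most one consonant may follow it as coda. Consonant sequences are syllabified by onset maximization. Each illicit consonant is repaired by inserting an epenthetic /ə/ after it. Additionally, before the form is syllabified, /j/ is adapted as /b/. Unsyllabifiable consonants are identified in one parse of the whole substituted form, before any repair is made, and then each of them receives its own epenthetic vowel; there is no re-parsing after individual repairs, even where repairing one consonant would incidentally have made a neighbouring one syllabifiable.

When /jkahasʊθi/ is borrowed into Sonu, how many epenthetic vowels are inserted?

1

After substitution the input is /bkahasʊθi/.
The unsyllabifiable consonants are /b/; each receives one epenthetic vowel.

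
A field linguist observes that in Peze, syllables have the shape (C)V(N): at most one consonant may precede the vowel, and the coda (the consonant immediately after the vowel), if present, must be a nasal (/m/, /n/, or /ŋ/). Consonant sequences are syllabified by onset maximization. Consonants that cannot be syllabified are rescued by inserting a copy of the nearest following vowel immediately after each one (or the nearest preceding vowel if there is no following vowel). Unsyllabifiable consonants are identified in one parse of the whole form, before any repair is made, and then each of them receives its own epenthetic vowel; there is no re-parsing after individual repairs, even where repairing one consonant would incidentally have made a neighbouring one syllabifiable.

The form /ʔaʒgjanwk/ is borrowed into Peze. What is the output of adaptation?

Under (C)V(N), the unsyllabifiable consonants are /ʒ/, /g/, /w/, /k/ (only a nasal (/m/, /n/, or /ŋ/) is licensed in coda position; onsets are limited to one consonant).
Epenthesis after each stranded consonant: /ʒ/ → /ʒa/, /g/ → /ga/, /w/ → /wa/, /k/ → /ka/.

ʔaʒagajanwaka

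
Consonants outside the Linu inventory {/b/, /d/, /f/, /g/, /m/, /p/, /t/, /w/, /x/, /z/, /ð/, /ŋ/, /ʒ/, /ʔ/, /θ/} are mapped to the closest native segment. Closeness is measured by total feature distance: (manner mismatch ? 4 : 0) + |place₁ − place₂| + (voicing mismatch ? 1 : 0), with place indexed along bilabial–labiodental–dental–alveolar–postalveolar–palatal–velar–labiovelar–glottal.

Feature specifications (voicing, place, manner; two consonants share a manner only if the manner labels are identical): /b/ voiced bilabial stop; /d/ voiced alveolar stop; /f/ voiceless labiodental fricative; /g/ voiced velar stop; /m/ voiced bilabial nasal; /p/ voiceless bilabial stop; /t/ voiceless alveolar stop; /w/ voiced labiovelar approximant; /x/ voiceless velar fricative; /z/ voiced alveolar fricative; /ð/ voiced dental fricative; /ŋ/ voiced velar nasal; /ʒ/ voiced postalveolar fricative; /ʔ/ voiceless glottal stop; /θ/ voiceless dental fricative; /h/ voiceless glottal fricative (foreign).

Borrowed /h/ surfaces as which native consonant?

x

/x/ is closest: same manner (fricative), place distance 2 (glottal→velar), same voicing; total 2. Next closest is /ʔ/ at distance 4.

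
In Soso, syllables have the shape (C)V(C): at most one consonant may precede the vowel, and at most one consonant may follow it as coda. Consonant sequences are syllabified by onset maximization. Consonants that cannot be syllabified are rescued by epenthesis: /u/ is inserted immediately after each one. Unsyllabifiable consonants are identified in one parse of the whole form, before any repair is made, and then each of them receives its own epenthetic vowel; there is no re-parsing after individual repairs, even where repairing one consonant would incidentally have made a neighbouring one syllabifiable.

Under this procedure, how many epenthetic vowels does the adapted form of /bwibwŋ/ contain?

The unsyllabifiable consonants are /b/, /w/, /ŋ/; each receives one epenthetic vowel.

3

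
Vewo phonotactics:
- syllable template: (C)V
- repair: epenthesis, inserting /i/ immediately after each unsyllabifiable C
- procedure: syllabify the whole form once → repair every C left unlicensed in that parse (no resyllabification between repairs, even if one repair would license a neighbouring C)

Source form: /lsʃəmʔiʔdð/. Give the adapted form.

The consonants /l/, /s/, /m/, /ʔ/, /d/, /ð/ cannot be parsed into a legal (C)V syllable (no codas are permitted; onsets are limited to one consonant).
Inserting the epenthetic vowel yields /l/ → /li/, /s/ → /si/, /m/ → /mi/, /ʔ/ → /ʔi/, /d/ → /di/, /ð/ → /ði/.

lisiʃəmiʔiʔidiði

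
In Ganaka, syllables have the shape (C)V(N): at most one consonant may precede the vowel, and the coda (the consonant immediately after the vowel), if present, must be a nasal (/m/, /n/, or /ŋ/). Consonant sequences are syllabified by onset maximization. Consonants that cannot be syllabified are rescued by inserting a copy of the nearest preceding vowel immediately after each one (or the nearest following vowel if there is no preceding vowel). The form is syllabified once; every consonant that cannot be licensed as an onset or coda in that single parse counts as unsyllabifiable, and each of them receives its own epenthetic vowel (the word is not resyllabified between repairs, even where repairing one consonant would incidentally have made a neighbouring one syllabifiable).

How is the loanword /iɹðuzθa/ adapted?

Under (C)V(N), the unsyllabifiable consonants are /ɹ/, /z/ (only a nasal (/m/, /n/, or /ŋ/) is licensed in coda position; onsets are limited to one consonant).
Epenthesis after each stranded consonant: /ɹ/ → /ɹi/, /z/ → /zu/.

iɹiðuzuθa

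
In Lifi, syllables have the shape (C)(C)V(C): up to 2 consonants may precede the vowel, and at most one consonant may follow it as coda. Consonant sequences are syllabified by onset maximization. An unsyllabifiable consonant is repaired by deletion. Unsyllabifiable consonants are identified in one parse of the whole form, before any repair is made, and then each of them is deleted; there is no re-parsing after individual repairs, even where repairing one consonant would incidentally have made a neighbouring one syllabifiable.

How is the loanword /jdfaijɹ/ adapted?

Under (C)(C)V(C), the unsyllabifiable consonants are /j/, /ɹ/ (at most one coda consonant is licensed; onsets may contain at most 2 consonants).
Deletion applies to /j/, /ɹ/.

dfaij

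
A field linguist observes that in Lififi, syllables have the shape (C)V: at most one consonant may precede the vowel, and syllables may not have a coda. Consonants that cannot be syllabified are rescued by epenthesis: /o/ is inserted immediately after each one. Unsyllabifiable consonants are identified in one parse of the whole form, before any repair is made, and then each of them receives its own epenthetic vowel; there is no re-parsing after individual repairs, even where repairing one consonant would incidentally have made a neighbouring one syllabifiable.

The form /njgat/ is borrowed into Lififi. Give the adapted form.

nojogato

Under (C)V, the unsyllabifiable consonants are /n/, /j/, /t/ (no codas are permitted; onsets are limited to one consonant).
Inserting the epenthetic vowel yields /n/ → /no/, /j/ → /jo/, /t/ → /to/.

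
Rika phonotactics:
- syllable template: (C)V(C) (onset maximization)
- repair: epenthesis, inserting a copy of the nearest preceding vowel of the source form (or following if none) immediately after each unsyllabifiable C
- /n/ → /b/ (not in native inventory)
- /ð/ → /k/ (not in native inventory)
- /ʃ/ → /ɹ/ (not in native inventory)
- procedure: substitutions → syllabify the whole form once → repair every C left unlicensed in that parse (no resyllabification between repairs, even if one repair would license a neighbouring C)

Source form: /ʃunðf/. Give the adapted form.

ɹubkufu

Substitution: /ʃ/ → /ɹ/, /n/ → /b/, /ð/ → /k/, giving /ɹubkf/.
Syllabifying with onset maximization leaves /k/, /f/ stranded (at most one coda consonant is licensed; onsets are limited to one consonant).
Epenthesis after each stranded consonant: /k/ → /ku/, /f/ → /fu/.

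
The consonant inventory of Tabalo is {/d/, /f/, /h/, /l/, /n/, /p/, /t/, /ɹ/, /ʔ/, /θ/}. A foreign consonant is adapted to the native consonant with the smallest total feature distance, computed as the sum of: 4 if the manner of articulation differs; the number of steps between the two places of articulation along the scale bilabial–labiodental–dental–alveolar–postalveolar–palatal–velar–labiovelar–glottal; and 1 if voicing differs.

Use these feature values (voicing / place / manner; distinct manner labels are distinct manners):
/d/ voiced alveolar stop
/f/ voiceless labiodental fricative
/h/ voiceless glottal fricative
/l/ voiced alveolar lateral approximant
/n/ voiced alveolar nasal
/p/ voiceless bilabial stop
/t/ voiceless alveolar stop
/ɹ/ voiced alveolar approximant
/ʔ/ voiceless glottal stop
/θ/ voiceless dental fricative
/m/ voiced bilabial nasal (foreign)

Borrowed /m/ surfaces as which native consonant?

n

/n/ is closest: same manner (nasal), place distance 3 (bilabial→alveolar), same voicing; total 3. Next closest is /p/ at distance 5.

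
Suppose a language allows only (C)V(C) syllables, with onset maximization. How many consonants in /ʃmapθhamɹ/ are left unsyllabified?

Under (C)V(C), the unsyllabifiable consonants are /ʃ/, /θ/, /ɹ/ (at most one coda consonant is licensed; onsets are limited to one consonant).

3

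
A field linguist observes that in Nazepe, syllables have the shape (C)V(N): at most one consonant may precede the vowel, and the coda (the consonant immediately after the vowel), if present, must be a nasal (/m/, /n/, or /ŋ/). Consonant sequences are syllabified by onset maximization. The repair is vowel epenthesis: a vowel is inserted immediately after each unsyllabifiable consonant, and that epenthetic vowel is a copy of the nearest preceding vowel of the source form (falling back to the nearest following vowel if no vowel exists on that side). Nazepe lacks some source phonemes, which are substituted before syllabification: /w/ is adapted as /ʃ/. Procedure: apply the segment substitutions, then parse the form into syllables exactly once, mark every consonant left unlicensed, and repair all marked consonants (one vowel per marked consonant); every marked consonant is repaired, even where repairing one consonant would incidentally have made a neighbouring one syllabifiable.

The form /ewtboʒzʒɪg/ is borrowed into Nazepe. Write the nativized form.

eʃeteboʒozoʒɪgɪ

Substitution: /w/ → /ʃ/, giving /eʃtboʒzʒɪg/.
The consonants /ʃ/, /t/, /ʒ/, /z/, /g/ cannot be parsed into a legal (C)V(N) syllable (only a nasal (/m/, /n/, or /ŋ/) is licensed in coda position; onsets are limited to one consonant).
Epenthesis after each stranded consonant: /ʃ/ → /ʃe/, /t/ → /te/, /ʒ/ → /ʒo/, /z/ → /zo/, /g/ → /gɪ/.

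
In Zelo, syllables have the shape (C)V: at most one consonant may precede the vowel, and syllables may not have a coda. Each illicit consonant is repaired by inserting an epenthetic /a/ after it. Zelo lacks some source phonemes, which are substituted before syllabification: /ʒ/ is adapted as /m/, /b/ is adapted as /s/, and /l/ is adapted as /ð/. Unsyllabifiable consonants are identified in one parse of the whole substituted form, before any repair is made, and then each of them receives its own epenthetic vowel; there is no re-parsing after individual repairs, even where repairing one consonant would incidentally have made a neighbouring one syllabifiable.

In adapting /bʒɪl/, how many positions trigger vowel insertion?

2

After substitution the input is /smɪð/.
The unsyllabifiable consonants are /s/, /ð/; each receives one epenthetic vowel.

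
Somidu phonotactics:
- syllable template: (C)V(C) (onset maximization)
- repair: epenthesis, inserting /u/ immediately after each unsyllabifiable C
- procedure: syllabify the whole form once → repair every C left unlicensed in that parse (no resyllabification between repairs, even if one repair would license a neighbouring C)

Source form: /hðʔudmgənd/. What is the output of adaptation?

huðuʔudmugəndu

The consonants /h/, /ð/, /m/, /d/ cannot be parsed into a legal (C)V(C) syllable (at most one coda consonant is licensed; onsets are limited to one consonant).
Each unlicensed consonant becomes the onset of a new syllable: /h/ → /hu/, /ð/ → /ðu/, /m/ → /mu/, /d/ → /du/.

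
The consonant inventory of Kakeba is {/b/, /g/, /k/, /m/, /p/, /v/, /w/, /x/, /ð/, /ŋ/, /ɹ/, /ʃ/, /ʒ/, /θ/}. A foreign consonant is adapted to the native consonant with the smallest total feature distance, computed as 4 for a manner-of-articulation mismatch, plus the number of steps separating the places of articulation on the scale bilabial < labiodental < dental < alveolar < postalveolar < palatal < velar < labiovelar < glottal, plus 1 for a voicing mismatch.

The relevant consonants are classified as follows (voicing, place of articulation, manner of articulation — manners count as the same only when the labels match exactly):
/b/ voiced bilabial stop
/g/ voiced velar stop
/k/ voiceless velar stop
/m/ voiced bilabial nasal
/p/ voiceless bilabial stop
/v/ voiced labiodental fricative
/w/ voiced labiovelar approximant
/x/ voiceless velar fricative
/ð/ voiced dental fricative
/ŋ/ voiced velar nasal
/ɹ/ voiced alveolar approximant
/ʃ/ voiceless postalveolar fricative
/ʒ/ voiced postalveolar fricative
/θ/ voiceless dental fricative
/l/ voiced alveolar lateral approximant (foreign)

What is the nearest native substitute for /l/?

ɹ

/ɹ/ is closest: manner differs (lateral approximant→approximant, +4), place distance 0 (alveolar→alveolar), same voicing; total 4. Next closest is /ð/ at distance 5.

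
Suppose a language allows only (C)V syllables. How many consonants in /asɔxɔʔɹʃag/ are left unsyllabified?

3

The consonants /ʔ/, /ɹ/, /g/ cannot be parsed into a legal (C)V syllable (no codas are permitted; onsets are limited to one consonant).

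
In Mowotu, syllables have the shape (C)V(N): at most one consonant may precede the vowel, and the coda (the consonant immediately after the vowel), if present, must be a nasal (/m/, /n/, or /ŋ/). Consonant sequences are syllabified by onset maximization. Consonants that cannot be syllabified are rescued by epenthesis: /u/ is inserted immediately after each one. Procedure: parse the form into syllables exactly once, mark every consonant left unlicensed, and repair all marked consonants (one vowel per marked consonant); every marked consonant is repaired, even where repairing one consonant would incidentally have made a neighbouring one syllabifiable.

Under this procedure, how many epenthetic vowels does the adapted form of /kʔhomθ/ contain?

The unsyllabifiable consonants are /k/, /ʔ/, /θ/; each receives one epenthetic vowel.

3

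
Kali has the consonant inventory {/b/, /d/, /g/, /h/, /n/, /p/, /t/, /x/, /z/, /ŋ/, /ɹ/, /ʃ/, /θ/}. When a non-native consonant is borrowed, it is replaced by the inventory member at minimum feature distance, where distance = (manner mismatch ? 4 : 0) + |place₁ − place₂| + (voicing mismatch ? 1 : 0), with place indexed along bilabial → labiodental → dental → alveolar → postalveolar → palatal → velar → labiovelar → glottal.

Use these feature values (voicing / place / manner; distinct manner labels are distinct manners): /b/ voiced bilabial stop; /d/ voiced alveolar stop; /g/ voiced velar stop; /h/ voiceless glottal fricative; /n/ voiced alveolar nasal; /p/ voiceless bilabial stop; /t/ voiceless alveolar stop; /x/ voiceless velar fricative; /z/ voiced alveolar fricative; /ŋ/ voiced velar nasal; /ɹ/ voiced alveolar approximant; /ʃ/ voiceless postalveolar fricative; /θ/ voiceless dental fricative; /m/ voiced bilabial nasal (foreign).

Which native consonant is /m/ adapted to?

n

/n/ is closest: same manner (nasal), place distance 3 (bilabial→alveolar), same voicing; total 3. Next closest is /b/ at distance 4.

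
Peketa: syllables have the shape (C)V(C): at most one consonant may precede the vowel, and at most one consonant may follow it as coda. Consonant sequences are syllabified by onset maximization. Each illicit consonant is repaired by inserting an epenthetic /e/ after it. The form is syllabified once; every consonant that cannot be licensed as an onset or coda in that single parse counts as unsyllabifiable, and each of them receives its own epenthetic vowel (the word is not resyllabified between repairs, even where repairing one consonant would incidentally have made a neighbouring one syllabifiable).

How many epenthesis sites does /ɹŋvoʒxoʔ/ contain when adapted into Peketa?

The unsyllabifiable consonants are /ɹ/, /ŋ/; each receives one epenthetic vowel.

2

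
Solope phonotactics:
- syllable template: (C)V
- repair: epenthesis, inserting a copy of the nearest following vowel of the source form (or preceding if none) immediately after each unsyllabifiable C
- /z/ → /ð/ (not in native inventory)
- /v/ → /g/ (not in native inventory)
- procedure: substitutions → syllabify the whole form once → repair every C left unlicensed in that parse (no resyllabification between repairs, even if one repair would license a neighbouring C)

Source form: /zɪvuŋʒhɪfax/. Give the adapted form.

ðɪguŋɪʒɪhɪfaxa

Substitution: /z/ → /ð/, /v/ → /g/, giving /ðɪguŋʒhɪfax/.
Syllabifying with onset maximization leaves /ŋ/, /ʒ/, /x/ stranded (no codas are permitted; onsets are limited to one consonant).
Epenthesis after each stranded consonant: /ŋ/ → /ŋɪ/, /ʒ/ → /ʒɪ/, /x/ → /xa/.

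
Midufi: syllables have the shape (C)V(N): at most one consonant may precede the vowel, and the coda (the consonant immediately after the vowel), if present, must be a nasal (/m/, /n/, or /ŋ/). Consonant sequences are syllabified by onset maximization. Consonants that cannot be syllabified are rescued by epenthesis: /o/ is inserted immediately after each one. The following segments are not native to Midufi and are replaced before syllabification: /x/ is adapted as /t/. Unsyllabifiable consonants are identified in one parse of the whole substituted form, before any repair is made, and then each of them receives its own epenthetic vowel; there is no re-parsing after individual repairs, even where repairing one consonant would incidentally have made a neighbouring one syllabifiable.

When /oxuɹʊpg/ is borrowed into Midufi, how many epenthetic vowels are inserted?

2

After substitution the input is /otuɹʊpg/.
The unsyllabifiable consonants are /p/, /g/; each receives one epenthetic vowel.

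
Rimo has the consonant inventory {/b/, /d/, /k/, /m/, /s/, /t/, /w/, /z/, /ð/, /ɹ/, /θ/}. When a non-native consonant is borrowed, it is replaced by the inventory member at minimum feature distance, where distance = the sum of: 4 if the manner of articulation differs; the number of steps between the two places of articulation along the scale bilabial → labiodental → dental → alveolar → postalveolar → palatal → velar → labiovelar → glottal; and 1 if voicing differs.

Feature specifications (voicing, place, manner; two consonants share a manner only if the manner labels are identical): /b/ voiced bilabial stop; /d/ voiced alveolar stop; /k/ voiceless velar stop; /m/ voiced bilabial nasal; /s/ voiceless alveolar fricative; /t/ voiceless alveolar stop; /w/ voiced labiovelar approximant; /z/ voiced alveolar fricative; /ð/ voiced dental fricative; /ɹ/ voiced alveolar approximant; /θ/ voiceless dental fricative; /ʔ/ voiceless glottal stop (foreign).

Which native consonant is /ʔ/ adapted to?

k

/k/ is closest: same manner (stop), place distance 2 (glottal→velar), same voicing; total 2. Next closest is /t/ at distance 5.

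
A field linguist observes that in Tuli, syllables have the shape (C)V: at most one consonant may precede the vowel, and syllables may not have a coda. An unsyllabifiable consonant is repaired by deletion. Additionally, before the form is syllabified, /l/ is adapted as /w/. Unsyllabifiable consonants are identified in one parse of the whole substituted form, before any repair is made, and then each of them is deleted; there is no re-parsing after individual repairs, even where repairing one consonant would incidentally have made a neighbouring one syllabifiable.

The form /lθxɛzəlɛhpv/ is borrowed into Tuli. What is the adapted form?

Substitution: /l/ → /w/, giving /wθxɛzəwɛhpv/.
Under (C)V, the unsyllabifiable consonants are /w/, /θ/, /h/, /p/, /v/ (no codas are permitted; onsets are limited to one consonant).
Each unlicensed consonant is deleted: /w/, /θ/, /h/, /p/, /v/.

xɛzəwɛ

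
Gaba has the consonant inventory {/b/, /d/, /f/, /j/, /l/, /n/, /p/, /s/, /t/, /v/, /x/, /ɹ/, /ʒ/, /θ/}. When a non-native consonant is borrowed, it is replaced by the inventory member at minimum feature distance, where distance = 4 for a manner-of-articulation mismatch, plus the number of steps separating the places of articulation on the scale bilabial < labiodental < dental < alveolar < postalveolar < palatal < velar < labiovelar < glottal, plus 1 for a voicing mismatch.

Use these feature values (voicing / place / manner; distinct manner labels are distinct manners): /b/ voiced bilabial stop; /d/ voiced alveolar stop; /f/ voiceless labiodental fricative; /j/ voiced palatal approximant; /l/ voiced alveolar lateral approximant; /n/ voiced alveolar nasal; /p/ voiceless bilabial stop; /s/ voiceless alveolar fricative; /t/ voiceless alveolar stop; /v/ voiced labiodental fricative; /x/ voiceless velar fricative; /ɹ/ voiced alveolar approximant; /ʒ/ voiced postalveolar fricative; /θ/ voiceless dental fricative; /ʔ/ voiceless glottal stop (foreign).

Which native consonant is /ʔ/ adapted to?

t

/t/ is closest: same manner (stop), place distance 5 (glottal→alveolar), same voicing; total 5. Next closest is /d/ at distance 6.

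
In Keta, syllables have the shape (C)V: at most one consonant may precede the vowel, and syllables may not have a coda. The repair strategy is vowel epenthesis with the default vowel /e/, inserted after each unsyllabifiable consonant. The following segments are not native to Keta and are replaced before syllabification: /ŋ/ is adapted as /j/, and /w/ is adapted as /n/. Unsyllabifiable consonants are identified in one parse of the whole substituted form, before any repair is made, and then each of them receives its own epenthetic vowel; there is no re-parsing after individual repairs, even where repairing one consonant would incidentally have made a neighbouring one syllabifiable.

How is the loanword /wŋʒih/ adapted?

nejeʒihe

Substitution: /w/ → /n/, /ŋ/ → /j/, giving /njʒih/.
The consonants /n/, /j/, /h/ cannot be parsed into a legal (C)V syllable (no codas are permitted; onsets are limited to one consonant).
Inserting the epenthetic vowel yields /n/ → /ne/, /j/ → /je/, /h/ → /he/.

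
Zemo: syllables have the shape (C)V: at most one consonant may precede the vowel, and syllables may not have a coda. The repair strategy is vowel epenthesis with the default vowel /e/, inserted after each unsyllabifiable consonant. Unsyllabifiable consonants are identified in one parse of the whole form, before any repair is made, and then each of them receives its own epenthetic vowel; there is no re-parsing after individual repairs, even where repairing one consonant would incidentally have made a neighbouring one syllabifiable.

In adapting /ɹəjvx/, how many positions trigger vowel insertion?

3

The unsyllabifiable consonants are /j/, /v/, /x/; each receives one epenthetic vowel.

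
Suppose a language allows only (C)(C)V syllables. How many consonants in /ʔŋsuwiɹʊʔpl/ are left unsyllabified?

Under (C)(C)V, the unsyllabifiable consonants are /ʔ/, /ʔ/, /p/, /l/ (no codas are permitted; onsets may contain at most 2 consonants).

4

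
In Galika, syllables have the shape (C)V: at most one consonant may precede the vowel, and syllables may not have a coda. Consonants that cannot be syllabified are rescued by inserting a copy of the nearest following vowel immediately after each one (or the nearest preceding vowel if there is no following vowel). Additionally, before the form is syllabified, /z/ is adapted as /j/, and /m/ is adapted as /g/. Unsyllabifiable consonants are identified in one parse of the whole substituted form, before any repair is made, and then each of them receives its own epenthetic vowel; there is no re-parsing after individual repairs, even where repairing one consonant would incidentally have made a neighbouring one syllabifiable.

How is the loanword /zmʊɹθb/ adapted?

Substitution: /z/ → /j/, /m/ → /g/, giving /jgʊɹθb/.
Under (C)V, the unsyllabifiable consonants are /j/, /ɹ/, /θ/, /b/ (no codas are permitted; onsets are limited to one consonant).
Inserting the epenthetic vowel yields /j/ → /jʊ/, /ɹ/ → /ɹʊ/, /θ/ → /θʊ/, /b/ → /bʊ/.

jʊgʊɹʊθʊbʊ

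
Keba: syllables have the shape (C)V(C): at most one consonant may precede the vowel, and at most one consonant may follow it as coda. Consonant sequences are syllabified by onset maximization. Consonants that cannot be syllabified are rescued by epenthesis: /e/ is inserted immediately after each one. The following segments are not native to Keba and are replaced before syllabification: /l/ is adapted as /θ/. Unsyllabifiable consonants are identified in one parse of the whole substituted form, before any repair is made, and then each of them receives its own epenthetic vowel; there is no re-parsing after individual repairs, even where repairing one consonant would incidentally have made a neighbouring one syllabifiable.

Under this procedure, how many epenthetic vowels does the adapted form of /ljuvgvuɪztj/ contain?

After substitution the input is /θjuvgvuɪztj/.
The unsyllabifiable consonants are /θ/, /g/, /t/, /j/; each receives one epenthetic vowel.

4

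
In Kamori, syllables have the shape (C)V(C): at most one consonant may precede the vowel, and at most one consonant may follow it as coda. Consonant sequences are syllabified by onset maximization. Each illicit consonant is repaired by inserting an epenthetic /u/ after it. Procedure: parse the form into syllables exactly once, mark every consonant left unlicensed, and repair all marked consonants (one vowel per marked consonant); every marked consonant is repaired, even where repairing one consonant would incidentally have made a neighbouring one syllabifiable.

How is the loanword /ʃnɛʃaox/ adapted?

ʃunɛʃaox

The consonants /ʃ/ cannot be parsed into a legal (C)V(C) syllable (at most one coda consonant is licensed; onsets are limited to one consonant).
Inserting the epenthetic vowel yields /ʃ/ → /ʃu/.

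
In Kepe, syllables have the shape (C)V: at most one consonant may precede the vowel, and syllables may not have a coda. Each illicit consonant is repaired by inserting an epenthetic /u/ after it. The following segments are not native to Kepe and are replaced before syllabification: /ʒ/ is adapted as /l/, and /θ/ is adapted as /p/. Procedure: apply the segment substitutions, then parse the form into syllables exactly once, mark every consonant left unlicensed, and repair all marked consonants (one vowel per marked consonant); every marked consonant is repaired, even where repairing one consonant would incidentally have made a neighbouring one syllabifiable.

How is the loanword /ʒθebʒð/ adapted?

Substitution: /ʒ/ → /l/, /θ/ → /p/, giving /lpeblð/.
The consonants /l/, /b/, /l/, /ð/ cannot be parsed into a legal (C)V syllable (no codas are permitted; onsets are limited to one consonant).
Inserting the epenthetic vowel yields /l/ → /lu/, /b/ → /bu/, /l/ → /lu/, /ð/ → /ðu/.

lupebuluðu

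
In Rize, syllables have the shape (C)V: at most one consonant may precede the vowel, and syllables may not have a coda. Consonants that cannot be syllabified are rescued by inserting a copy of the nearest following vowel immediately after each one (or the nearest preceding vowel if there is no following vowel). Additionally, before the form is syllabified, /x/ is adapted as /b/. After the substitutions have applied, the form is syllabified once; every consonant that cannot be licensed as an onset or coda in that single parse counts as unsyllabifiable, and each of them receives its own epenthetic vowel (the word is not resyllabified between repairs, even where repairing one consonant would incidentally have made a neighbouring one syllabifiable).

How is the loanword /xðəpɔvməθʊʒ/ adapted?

Substitution: /x/ → /b/, giving /bðəpɔvməθʊʒ/.
The consonants /b/, /v/, /ʒ/ cannot be parsed into a legal (C)V syllable (no codas are permitted; onsets are limited to one consonant).
Inserting the epenthetic vowel yields /b/ → /bə/, /v/ → /və/, /ʒ/ → /ʒʊ/.

bəðəpɔvəməθʊʒʊ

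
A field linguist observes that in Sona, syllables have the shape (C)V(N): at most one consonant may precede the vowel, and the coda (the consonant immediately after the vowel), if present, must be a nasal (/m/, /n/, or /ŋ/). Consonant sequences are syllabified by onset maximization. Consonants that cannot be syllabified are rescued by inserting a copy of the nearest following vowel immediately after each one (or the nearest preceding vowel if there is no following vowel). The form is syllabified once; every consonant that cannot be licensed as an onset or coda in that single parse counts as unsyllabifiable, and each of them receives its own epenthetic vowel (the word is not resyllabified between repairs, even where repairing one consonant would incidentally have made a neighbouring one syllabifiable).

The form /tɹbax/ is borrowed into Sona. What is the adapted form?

The consonants /t/, /ɹ/, /x/ cannot be parsed into a legal (C)V(N) syllable (only a nasal (/m/, /n/, or /ŋ/) is licensed in coda position; onsets are limited to one consonant).
Inserting the epenthetic vowel yields /t/ → /ta/, /ɹ/ → /ɹa/, /x/ → /xa/.

taɹabaxa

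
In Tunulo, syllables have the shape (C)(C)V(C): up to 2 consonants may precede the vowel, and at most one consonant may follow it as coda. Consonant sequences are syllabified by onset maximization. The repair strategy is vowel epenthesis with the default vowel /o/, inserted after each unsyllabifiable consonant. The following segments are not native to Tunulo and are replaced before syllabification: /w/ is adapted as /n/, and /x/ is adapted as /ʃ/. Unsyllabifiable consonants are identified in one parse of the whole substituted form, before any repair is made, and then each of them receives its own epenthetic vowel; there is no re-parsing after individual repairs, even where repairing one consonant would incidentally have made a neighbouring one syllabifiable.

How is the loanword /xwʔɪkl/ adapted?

Substitution: /x/ → /ʃ/, /w/ → /n/, giving /ʃnʔɪkl/.
The consonants /ʃ/, /l/ cannot be parsed into a legal (C)(C)V(C) syllable (at most one coda consonant is licensed; onsets may contain at most 2 consonants).
Epenthesis after each stranded consonant: /ʃ/ → /ʃo/, /l/ → /lo/.

ʃonʔɪklo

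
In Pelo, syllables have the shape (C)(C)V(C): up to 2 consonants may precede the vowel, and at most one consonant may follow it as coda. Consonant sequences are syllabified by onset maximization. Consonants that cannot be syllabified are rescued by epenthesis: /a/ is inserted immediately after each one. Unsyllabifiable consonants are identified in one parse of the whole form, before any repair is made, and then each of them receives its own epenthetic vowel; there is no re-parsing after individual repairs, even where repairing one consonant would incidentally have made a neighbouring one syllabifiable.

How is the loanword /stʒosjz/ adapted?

satʒosjaza

Under (C)(C)V(C), the unsyllabifiable consonants are /s/, /j/, /z/ (at most one coda consonant is licensed; onsets may contain at most 2 consonants).
Inserting the epenthetic vowel yields /s/ → /sa/, /j/ → /ja/, /z/ → /za/.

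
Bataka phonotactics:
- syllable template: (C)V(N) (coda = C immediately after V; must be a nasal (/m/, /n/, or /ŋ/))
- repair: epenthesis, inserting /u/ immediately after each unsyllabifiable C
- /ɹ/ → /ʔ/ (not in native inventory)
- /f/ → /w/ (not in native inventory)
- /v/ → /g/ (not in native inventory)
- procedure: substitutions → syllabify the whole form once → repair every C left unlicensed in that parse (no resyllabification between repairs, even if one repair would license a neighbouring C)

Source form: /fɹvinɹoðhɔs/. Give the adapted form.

wuʔuginʔoðuhɔsu

Substitution: /f/ → /w/, /ɹ/ → /ʔ/, /v/ → /g/, giving /wʔginʔoðhɔs/.
Syllabifying with onset maximization leaves /w/, /ʔ/, /ð/, /s/ stranded (only a nasal (/m/, /n/, or /ŋ/) is licensed in coda position; onsets are limited to one consonant).
Inserting the epenthetic vowel yields /w/ → /wu/, /ʔ/ → /ʔu/, /ð/ → /ðu/, /s/ → /su/.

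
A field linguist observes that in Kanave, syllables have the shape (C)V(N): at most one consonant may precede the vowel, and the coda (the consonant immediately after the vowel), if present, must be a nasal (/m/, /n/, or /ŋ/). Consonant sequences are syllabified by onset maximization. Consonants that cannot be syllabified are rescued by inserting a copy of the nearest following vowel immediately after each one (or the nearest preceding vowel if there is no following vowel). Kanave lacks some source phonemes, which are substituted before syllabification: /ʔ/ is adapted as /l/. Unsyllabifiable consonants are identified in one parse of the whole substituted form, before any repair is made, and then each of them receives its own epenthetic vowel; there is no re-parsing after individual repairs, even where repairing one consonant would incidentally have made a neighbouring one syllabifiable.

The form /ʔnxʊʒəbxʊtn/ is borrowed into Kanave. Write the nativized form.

lʊnʊxʊʒəbʊxʊtʊnʊ

Substitution: /ʔ/ → /l/, giving /lnxʊʒəbxʊtn/.
Syllabifying with onset maximization leaves /l/, /n/, /b/, /t/, /n/ stranded (only a nasal (/m/, /n/, or /ŋ/) is licensed in coda position; onsets are limited to one consonant).
Epenthesis after each stranded consonant: /l/ → /lʊ/, /n/ → /nʊ/, /b/ → /bʊ/, /t/ → /tʊ/, /n/ → /nʊ/.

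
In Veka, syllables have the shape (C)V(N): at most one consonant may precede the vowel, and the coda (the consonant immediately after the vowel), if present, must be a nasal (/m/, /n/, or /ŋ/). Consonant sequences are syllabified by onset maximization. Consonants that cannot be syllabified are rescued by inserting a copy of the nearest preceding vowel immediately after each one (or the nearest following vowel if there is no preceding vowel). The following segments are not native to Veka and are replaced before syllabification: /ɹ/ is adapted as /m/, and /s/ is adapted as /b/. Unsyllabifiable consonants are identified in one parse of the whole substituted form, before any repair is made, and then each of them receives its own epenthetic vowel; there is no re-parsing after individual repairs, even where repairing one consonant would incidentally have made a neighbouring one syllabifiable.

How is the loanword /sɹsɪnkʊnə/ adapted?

bɪmɪbɪnkʊnə

Substitution: /s/ → /b/, /ɹ/ → /m/, giving /bmbɪnkʊnə/.
Syllabifying with onset maximization leaves /b/, /m/ stranded (only a nasal (/m/, /n/, or /ŋ/) is licensed in coda position; onsets are limited to one consonant).
Inserting the epenthetic vowel yields /b/ → /bɪ/, /m/ → /mɪ/.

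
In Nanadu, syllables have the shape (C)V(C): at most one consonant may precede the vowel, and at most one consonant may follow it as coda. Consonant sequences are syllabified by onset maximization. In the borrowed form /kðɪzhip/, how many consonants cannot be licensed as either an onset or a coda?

Under (C)V(C), the unsyllabifiable consonants are /k/ (at most one coda consonant is licensed; onsets are limited to one consonant).

1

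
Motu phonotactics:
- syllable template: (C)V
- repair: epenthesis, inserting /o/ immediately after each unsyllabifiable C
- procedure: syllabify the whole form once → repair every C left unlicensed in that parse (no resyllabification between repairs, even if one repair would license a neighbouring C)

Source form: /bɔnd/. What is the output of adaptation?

Syllabifying with onset maximization leaves /n/, /d/ stranded (no codas are permitted; onsets are limited to one consonant).
Inserting the epenthetic vowel yields /n/ → /no/, /d/ → /do/.

bɔnodo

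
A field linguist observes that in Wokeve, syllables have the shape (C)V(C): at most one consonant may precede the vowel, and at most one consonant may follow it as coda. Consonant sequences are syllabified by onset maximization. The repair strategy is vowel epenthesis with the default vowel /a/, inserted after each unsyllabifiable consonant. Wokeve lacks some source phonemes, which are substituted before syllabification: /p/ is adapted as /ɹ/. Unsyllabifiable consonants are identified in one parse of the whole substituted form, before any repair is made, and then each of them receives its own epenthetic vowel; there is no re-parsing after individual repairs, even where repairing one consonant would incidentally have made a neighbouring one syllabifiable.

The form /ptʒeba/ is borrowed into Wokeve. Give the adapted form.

ɹataʒeba

Substitution: /p/ → /ɹ/, giving /ɹtʒeba/.
The consonants /ɹ/, /t/ cannot be parsed into a legal (C)V(C) syllable (at most one coda consonant is licensed; onsets are limited to one consonant).
Epenthesis after each stranded consonant: /ɹ/ → /ɹa/, /t/ → /ta/.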